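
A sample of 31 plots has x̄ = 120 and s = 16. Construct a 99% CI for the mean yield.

CI = x̄ ± t*(s/√n) = 120 ± 2.75(16/√31) = (112.1, 127.9)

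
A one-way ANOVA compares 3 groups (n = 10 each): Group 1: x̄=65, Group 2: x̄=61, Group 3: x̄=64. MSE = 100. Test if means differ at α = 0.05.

Grand mean = 63.33. SS_between = 86.67, MS_between = 43.33. F = 0.433, F_crit ≈ 3.354. Fail to reject H₀.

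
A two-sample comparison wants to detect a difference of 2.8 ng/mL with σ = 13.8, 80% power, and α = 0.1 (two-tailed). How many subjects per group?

n per group = 2(z_α/2 + z_β)²σ²/d² = 2×(1.645 + 0.84)²×13.8²/2.8² = 300.003 → n = 301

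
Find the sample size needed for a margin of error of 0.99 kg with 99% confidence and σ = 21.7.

n = (z*σ/E)² = (2.576×21.7/0.99)² = 3188.2 → n = 3189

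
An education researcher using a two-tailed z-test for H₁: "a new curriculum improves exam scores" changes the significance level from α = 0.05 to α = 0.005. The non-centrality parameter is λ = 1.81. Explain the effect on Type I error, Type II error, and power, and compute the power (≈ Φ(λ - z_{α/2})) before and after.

Decreasing α from 0.05 to 0.005:
• Type I error rate decreases (α is the Type I rate by definition).
• Critical value moves from z_{α/2} = 1.96 to 2.807, so power = Φ(λ - z_{α/2}) goes from Φ(1.81 - 1.96) = 0.44 to Φ(1.81 - 2.807) = 0.159.
• Type II error rate β = 1 - power therefore increases (0.56 → 0.841).
Appropriate when false positives are costly — here, adopting a curriculum that gives no real benefit — disruption for nothing.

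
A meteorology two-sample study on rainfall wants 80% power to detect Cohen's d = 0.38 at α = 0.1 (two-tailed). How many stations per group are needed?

z_{α/2} = 1.645, z_β = Φ⁻¹(0.8) = 0.842. For small effect (d = 0.38): n per group = 2(z_{α/2} + z_β)²/d² = 2(1.645 + 0.842)²/0.38² = 85.7 → 86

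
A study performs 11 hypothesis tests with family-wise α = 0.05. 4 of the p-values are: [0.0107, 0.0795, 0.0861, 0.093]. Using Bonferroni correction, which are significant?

Bonferroni α = 0.05/11 = 0.00455. None of the given p-values are significant.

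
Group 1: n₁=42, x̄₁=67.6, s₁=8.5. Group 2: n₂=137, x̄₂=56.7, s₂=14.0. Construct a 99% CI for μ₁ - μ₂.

Difference = 10.9. SE = √(8.5²/42 + 14.0²/137) = 1.775. CI = (6.33, 15.47)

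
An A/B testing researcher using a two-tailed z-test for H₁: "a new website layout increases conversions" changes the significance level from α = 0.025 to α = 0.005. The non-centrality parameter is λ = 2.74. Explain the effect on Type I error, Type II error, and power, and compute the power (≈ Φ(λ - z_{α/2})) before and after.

Decreasing α from 0.025 to 0.005:
• Type I error rate decreases (α is the Type I rate by definition).
• Critical value moves from z_{α/2} = 2.241 to 2.807, so power = Φ(λ - z_{α/2}) goes from Φ(2.74 - 2.241) = 0.691 to Φ(2.74 - 2.807) = 0.473.
• Type II error rate β = 1 - power therefore increases (0.309 → 0.527).
Appropriate when false positives are costly — here, rolling out a layout that doesn't actually help — wasted engineering effort.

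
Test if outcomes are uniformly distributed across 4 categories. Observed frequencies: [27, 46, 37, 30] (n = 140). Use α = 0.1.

Expected = 35 each. χ² = Σ(O-E)²/E = 6.114. df = 3, critical value = 6.251. Fail to reject H₀.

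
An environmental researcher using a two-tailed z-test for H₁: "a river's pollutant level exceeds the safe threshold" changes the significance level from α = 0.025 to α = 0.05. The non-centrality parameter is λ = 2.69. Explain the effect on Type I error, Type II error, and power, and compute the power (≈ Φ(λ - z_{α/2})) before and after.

Increasing α from 0.025 to 0.05:
• Type I error rate increases (α is the Type I rate by definition).
• Critical value moves from z_{α/2} = 2.241 to 1.96, so power = Φ(λ - z_{α/2}) goes from Φ(2.69 - 2.241) = 0.673 to Φ(2.69 - 1.96) = 0.767.
• Type II error rate β = 1 - power therefore decreases (0.327 → 0.233).
Appropriate when false negatives are costly — here, allowing unsafe pollution to continue.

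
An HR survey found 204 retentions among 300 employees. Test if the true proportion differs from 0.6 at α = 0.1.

p̂ = 0.68, p₀ = 0.6. z = (p̂ - p₀)/√(p₀(1-p₀)/n) = 2.828. Critical: ±1.645. Reject H₀.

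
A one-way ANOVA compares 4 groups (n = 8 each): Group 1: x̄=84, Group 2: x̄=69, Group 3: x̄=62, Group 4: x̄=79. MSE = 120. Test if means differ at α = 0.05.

Grand mean = 73.5. SS_between = 2344.0, MS_between = 781.33. F = 6.511, F_crit ≈ 2.947. Reject H₀.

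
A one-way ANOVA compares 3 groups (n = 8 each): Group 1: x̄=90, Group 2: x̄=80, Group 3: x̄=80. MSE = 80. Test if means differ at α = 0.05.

Grand mean = 83.33. SS_between = 533.33, MS_between = 266.67. F = 3.333, F_crit ≈ 3.467. Fail to reject H₀.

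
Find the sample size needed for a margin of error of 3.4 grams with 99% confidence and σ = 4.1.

n = (z*σ/E)² = (2.576×4.1/3.4)² = 9.6 → n = 10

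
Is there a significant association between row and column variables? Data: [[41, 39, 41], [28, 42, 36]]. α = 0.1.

χ² = 1.902. df = 2, critical = 4.605. Fail to reject H₀. No evidence of dependence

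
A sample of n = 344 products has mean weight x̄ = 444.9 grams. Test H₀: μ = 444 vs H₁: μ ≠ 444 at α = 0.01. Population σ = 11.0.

z = (x̄ - μ₀)/(σ/√n) = (444.9 - 444)/(11.0/√344) = 1.518. Critical value: ±2.576. Since |1.518| ≤ 2.576, Fail to reject H₀.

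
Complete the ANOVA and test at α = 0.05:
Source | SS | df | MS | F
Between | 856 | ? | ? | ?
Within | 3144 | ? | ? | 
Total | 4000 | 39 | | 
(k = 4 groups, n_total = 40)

df_between = 3, df_within = 36. MS_between = 285.33, MS_within = 87.33. F = 3.267, F_crit ≈ 2.866. Reject H₀.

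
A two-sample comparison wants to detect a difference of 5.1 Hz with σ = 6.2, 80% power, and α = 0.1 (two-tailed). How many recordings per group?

n per group = 2(z_α/2 + z_β)²σ²/d² = 2×(1.645 + 0.84)²×6.2²/5.1² = 18.3 → n = 19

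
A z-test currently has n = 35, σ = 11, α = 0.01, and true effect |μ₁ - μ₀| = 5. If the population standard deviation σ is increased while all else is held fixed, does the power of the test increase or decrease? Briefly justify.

Power decreases: a larger σ inflates the standard error σ/√n, pulling the sampling distribution under H₁ back toward the critical value.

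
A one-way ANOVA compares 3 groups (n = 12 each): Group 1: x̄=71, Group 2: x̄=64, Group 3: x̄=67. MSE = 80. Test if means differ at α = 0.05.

Grand mean = 67.33. SS_between = 296.0, MS_between = 148.0. F = 1.85, F_crit ≈ 3.285. Fail to reject H₀.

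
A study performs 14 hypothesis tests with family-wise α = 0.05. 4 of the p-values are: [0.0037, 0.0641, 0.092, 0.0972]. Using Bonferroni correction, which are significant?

Bonferroni α = 0.05/14 = 0.00357. None of the given p-values are significant.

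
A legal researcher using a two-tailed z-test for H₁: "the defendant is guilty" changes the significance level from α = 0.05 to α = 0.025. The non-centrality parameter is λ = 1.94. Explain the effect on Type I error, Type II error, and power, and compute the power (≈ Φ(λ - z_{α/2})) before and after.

Decreasing α from 0.05 to 0.025:
• Type I error rate decreases (α is the Type I rate by definition).
• Critical value moves from z_{α/2} = 1.96 to 2.241, so power = Φ(λ - z_{α/2}) goes from Φ(1.94 - 1.96) = 0.492 to Φ(1.94 - 2.241) = 0.382.
• Type II error rate β = 1 - power therefore increases (0.508 → 0.618).
Appropriate when false positives are costly — here, convicting an innocent person.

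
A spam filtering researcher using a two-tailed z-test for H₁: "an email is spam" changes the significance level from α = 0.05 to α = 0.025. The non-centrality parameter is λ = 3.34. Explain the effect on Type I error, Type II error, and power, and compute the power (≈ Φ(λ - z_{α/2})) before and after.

Decreasing α from 0.05 to 0.025:
• Type I error rate decreases (α is the Type I rate by definition).
• Critical value moves from z_{α/2} = 1.96 to 2.241, so power = Φ(λ - z_{α/2}) goes from Φ(3.34 - 1.96) = 0.916 to Φ(3.34 - 2.241) = 0.864.
• Type II error rate β = 1 - power therefore increases (0.084 → 0.136).
Appropriate when false positives are costly — here, a legitimate email is sent to the spam folder and the user misses it.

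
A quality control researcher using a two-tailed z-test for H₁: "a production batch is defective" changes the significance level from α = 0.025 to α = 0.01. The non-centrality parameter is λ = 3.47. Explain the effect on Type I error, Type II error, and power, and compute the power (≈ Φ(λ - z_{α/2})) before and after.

Decreasing α from 0.025 to 0.01:
• Type I error rate decreases (α is the Type I rate by definition).
• Critical value moves from z_{α/2} = 2.241 to 2.576, so power = Φ(λ - z_{α/2}) goes from Φ(3.47 - 2.241) = 0.89 to Φ(3.47 - 2.576) = 0.814.
• Type II error rate β = 1 - power therefore increases (0.11 → 0.186).
Appropriate when false positives are costly — here, scrapping a good batch — wasted material and cost for no reason.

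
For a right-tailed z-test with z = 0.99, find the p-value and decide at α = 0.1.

p = P(Z > 0.99) = 1 - Φ(0.99) ≈ 0.1611. Since p ≥ 0.1, fail to reject H₀ (not significant) at α = 0.1.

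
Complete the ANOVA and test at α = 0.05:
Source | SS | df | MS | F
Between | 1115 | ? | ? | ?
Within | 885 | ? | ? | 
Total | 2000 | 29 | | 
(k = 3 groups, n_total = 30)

df_between = 2, df_within = 27. MS_between = 557.5, MS_within = 32.78. F = 17.008, F_crit ≈ 3.354. Reject H₀.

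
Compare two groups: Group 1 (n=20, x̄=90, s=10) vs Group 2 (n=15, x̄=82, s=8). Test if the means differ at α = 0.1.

Pooled sp = 9.2. t = 2.545, df = 33. Critical t = ±1.692. Reject H₀.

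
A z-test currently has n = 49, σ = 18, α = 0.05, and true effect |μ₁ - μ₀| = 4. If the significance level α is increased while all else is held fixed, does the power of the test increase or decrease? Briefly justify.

Power increases: a larger α lowers the critical value, so more of the H₁ sampling distribution falls in the rejection region.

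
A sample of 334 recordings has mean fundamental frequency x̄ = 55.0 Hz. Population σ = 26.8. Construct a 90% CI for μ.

CI = x̄ ± z*(σ/√n) = 55.0 ± 1.645(26.8/√334) = 55.0 ± 2.41 = (52.59, 57.41)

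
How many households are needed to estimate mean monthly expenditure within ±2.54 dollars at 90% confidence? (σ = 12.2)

n = (z*σ/E)² = (1.645×12.2/2.54)² = 62.4 → n = 63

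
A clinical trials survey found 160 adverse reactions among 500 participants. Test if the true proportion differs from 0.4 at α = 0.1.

p̂ = 0.32, p₀ = 0.4. z = (p̂ - p₀)/√(p₀(1-p₀)/n) = -3.651. Critical: ±1.645. Reject H₀.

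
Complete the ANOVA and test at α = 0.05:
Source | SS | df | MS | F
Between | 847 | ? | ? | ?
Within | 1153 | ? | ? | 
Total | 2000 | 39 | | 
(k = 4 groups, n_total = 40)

df_between = 3, df_within = 36. MS_between = 282.33, MS_within = 32.03. F = 8.815, F_crit ≈ 2.866. Reject H₀.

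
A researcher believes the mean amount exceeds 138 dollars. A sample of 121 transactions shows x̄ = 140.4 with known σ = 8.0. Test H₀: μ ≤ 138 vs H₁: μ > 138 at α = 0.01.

z = 3.3. Critical value: 2.33. Reject H₀.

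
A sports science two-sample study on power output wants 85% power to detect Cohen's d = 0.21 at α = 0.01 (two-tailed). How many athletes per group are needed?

z_{α/2} = 2.576, z_β = Φ⁻¹(0.85) = 1.036. For small effect (d = 0.21): n per group = 2(z_{α/2} + z_β)²/d² = 2(2.576 + 1.036)²/0.21² = 591.7 → 592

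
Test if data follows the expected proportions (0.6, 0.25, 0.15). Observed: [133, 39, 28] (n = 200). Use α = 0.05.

Expected: [120.0, 50.0, 30.0]. χ² = 3.962. df = 2, critical = 5.991. Fail to reject H₀.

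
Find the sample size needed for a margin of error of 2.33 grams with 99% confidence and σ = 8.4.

n = (z*σ/E)² = (2.576×8.4/2.33)² = 86.2 → n = 87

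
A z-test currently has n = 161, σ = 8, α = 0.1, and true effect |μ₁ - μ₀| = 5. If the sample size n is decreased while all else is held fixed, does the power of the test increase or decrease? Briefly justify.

Power decreases: a smaller n inflates the standard error σ/√n, pulling the sampling distribution under H₁ back toward the critical value.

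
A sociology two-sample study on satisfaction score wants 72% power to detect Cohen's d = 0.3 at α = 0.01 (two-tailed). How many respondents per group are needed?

z_{α/2} = 2.576, z_β = Φ⁻¹(0.72) = 0.583. For small effect (d = 0.3): n per group = 2(z_{α/2} + z_β)²/d² = 2(2.576 + 0.583)²/0.3² = 221.8 → 222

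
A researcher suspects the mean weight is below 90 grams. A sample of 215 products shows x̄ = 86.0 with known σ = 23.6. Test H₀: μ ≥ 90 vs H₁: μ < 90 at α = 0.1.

z = -2.485. Critical value: -1.28. Reject H₀.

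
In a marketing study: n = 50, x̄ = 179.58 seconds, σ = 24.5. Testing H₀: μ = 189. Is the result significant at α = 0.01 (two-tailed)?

z = (179.58 - 189)/(24.5/√50) = -2.719. Since |z| > 2.576, significant at α = 0.01.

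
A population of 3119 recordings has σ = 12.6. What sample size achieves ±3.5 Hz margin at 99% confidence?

Without FPC: n₀ = (2.576×12.6/3.5)² = 86.0. With FPC: n = n₀N/(n₀+N-1) = 83.7 → n = 84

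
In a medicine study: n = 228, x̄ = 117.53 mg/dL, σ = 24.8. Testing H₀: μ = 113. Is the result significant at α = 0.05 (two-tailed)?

z = (117.53 - 113)/(24.8/√228) = 2.758. Since |z| > 1.96, significant at α = 0.05.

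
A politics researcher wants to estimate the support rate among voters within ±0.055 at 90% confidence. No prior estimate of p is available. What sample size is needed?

Conservative approach: use p = 0.5 (maximizes p(1-p) = 0.25). n = z²(0.25)/E² = 1.645²×0.25/0.055² = 223.6 → n = 224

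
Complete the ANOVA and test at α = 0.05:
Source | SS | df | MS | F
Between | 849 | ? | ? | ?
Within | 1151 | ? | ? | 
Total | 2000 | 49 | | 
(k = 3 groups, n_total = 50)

df_between = 2, df_within = 47. MS_between = 424.5, MS_within = 24.49. F = 17.334, F_crit ≈ 3.195. Reject H₀.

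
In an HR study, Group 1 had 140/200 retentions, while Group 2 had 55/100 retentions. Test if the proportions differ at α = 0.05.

p̂₁ = 0.7, p̂₂ = 0.55, pooled p̂ = 0.65. z = 2.568. Critical: ±1.96. Reject H₀.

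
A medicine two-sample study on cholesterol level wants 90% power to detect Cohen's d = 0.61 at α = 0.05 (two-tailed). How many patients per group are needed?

z_{α/2} = 1.96, z_β = Φ⁻¹(0.9) = 1.282. For medium effect (d = 0.61): n per group = 2(z_{α/2} + z_β)²/d² = 2(1.96 + 1.282)²/0.61² = 56.5 → 57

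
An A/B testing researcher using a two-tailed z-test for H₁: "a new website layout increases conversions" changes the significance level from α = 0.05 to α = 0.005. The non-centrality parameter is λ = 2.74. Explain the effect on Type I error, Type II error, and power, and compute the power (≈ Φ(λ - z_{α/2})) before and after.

Decreasing α from 0.05 to 0.005:
• Type I error rate decreases (α is the Type I rate by definition).
• Critical value moves from z_{α/2} = 1.96 to 2.807, so power = Φ(λ - z_{α/2}) goes from Φ(2.74 - 1.96) = 0.782 to Φ(2.74 - 2.807) = 0.473.
• Type II error rate β = 1 - power therefore increases (0.218 → 0.527).
Appropriate when false positives are costly — here, rolling out a layout that doesn't actually help — wasted engineering effort.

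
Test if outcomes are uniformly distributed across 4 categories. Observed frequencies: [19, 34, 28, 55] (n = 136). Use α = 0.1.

Expected = 34 each. χ² = Σ(O-E)²/E = 20.647. df = 3, critical value = 6.251. Reject H₀.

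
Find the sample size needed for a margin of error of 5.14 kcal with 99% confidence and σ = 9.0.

n = (z*σ/E)² = (2.576×9.0/5.14)² = 20.3 → n = 21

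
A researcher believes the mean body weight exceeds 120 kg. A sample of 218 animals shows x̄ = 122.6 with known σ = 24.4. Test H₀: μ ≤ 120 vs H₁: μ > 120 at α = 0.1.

z = 1.573. Critical value: 1.28. Reject H₀.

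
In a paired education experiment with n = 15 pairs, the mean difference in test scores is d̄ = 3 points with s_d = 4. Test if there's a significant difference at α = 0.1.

t = d̄/(s_d/√n) = 3/(4/√15) = 2.905. df = 14, critical t = ±1.761. Reject H₀.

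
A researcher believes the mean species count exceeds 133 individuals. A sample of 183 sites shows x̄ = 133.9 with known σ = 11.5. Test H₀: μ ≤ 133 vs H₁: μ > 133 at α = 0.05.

z = 1.059. Critical value: 1.645. Fail to reject H₀.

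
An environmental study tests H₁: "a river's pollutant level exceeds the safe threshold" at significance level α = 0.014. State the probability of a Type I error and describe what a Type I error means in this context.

P(Type I error) = α = 0.014. A Type I error is rejecting H₀ when H₀ is actually true (false positive) — here, concluding that a river's pollutant level exceeds the safe threshold when in fact this is not the case. Consequence: shutting down a compliant factory unnecessarily.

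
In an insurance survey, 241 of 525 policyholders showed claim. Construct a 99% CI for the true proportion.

p̂ = 0.459. CI = p̂ ± z*√(p̂(1-p̂)/n) = (0.403, 0.515)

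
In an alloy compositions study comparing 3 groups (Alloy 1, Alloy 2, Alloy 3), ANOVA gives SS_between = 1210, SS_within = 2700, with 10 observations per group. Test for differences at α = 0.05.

df_between = 2, df_within = 27. F = MS_between/MS_within = 605.0/100.0 = 6.05. F_crit ≈ 3.354. Reject H₀. At least one mean differs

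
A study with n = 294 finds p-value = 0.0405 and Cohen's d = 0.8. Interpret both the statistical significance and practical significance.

Statistically significant (p = 0.0405 < 0.05). Cohen's d = 0.8 indicates a large effect size. Both statistical and practical significance should be considered.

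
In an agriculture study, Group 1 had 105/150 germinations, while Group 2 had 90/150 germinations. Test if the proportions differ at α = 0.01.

p̂₁ = 0.7, p̂₂ = 0.6, pooled p̂ = 0.65. z = 1.816. Critical: ±2.576. Fail to reject H₀.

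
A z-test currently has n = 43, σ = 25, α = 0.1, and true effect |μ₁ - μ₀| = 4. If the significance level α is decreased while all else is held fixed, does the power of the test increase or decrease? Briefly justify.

Power decreases: a smaller α raises the critical value, so less of the H₁ sampling distribution falls in the rejection region.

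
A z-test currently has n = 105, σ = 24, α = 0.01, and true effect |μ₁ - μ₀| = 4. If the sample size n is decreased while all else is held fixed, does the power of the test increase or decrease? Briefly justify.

Power decreases: a smaller n inflates the standard error σ/√n, pulling the sampling distribution under H₁ back toward the critical value.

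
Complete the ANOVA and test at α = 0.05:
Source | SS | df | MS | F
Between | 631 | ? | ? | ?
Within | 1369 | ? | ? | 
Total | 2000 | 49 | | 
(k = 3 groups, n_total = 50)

df_between = 2, df_within = 47. MS_between = 315.5, MS_within = 29.13. F = 10.832, F_crit ≈ 3.195. Reject H₀.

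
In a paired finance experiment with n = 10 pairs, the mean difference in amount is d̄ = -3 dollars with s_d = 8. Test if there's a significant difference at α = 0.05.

t = d̄/(s_d/√n) = -3/(8/√10) = -1.186. df = 9, critical t = ±2.262. Fail to reject H₀.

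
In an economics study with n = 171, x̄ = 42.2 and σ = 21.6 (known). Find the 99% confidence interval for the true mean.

CI = x̄ ± z*(σ/√n) = 42.2 ± 2.576(21.6/√171) = 42.2 ± 4.26 = (37.94, 46.46)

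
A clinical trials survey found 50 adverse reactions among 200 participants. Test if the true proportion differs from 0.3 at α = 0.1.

p̂ = 0.25, p₀ = 0.3. z = (p̂ - p₀)/√(p₀(1-p₀)/n) = -1.543. Critical: ±1.645. Fail to reject H₀.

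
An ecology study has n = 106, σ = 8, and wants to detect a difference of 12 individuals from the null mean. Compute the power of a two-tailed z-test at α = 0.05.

SE = σ/√n = 8/√106 = 0.777. Non-centrality λ = d/SE = 12/0.777 = 15.443. Power ≈ Φ(λ - z_{α/2}) = Φ(15.443 - 1.96) = Φ(13.483) = 1.0.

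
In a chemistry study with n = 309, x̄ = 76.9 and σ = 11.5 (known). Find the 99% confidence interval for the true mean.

CI = x̄ ± z*(σ/√n) = 76.9 ± 2.576(11.5/√309) = 76.9 ± 1.69 = (75.21, 78.59)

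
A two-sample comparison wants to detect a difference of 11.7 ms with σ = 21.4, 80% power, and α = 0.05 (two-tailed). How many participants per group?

n per group = 2(z_α/2 + z_β)²σ²/d² = 2×(1.96 + 0.84)²×21.4²/11.7² = 52.5 → n = 53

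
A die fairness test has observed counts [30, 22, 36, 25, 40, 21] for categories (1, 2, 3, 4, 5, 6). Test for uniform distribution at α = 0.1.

Expected = 29 each. χ² = Σ(O-E)²/E = 10.345. df = 5, critical value = 9.236. Reject H₀.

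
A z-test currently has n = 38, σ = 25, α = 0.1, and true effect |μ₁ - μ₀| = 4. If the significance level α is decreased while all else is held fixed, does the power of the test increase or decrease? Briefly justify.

Power decreases: a smaller α raises the critical value, so less of the H₁ sampling distribution falls in the rejection region.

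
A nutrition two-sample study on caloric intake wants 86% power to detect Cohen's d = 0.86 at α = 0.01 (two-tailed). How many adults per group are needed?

z_{α/2} = 2.576, z_β = Φ⁻¹(0.86) = 1.08. For large effect (d = 0.86): n per group = 2(z_{α/2} + z_β)²/d² = 2(2.576 + 1.08)²/0.86² = 36.1 → 37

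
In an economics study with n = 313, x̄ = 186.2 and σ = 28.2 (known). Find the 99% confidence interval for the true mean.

CI = x̄ ± z*(σ/√n) = 186.2 ± 2.576(28.2/√313) = 186.2 ± 4.11 = (182.09, 190.31)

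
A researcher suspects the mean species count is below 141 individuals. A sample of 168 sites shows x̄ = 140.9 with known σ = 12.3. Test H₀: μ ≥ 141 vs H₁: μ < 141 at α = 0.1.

z = -0.105. Critical value: -1.28. Fail to reject H₀.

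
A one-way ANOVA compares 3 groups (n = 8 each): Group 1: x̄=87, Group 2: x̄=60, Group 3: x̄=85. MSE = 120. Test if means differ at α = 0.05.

Grand mean = 77.33. SS_between = 3621.33, MS_between = 1810.67. F = 15.089, F_crit ≈ 3.467. Reject H₀.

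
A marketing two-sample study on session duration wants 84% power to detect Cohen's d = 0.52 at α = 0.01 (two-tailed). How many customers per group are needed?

z_{α/2} = 2.576, z_β = Φ⁻¹(0.84) = 0.994. For medium effect (d = 0.52): n per group = 2(z_{α/2} + z_β)²/d² = 2(2.576 + 0.994)²/0.52² = 94.3 → 95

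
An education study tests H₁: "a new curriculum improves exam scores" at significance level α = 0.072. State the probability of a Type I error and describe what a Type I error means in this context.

P(Type I error) = α = 0.072. A Type I error is rejecting H₀ when H₀ is actually true (false positive) — here, concluding that a new curriculum improves exam scores when in fact this is not the case. Consequence: adopting a curriculum that gives no real benefit — disruption for nothing.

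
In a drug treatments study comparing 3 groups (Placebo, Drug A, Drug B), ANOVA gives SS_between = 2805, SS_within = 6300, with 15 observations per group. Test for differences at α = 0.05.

df_between = 2, df_within = 42. F = MS_between/MS_within = 1402.5/150.0 = 9.35. F_crit ≈ 3.22. Reject H₀. At least one mean differs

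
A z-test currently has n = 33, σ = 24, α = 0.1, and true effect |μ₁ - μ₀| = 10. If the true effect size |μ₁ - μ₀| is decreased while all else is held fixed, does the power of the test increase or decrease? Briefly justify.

Power decreases: a smaller true effect decreases the non-centrality λ = |μ₁ - μ₀|/(σ/√n).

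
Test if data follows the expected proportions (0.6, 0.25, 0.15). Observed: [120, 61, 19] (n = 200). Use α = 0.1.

Expected: [120.0, 50.0, 30.0]. χ² = 6.453. df = 2, critical = 4.605. Reject H₀.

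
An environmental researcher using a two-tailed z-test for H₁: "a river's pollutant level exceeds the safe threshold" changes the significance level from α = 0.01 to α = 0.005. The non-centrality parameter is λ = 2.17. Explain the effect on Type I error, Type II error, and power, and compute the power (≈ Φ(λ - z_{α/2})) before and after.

Decreasing α from 0.01 to 0.005:
• Type I error rate decreases (α is the Type I rate by definition).
• Critical value moves from z_{α/2} = 2.576 to 2.807, so power = Φ(λ - z_{α/2}) goes from Φ(2.17 - 2.576) = 0.342 to Φ(2.17 - 2.807) = 0.262.
• Type II error rate β = 1 - power therefore increases (0.658 → 0.738).
Appropriate when false positives are costly — here, shutting down a compliant factory unnecessarily.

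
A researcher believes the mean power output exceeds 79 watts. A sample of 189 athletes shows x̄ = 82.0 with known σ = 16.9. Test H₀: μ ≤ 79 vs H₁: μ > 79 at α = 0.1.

z = 2.44. Critical value: 1.28. Reject H₀.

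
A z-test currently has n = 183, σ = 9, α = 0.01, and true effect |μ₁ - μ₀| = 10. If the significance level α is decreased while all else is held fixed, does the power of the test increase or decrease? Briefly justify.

Power decreases: a smaller α raises the critical value, so less of the H₁ sampling distribution falls in the rejection region.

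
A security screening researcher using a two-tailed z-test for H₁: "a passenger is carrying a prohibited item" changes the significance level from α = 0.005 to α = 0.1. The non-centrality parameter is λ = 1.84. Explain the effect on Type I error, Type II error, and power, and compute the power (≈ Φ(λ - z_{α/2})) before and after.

Increasing α from 0.005 to 0.1:
• Type I error rate increases (α is the Type I rate by definition).
• Critical value moves from z_{α/2} = 2.807 to 1.645, so power = Φ(λ - z_{α/2}) goes from Φ(1.84 - 2.807) = 0.167 to Φ(1.84 - 1.645) = 0.577.
• Type II error rate β = 1 - power therefore decreases (0.833 → 0.423).
Appropriate when false negatives are costly — here, letting a prohibited item through — security breach.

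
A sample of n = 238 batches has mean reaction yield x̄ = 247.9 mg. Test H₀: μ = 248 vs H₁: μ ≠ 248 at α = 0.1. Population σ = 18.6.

z = (x̄ - μ₀)/(σ/√n) = (247.9 - 248)/(18.6/√238) = -0.083. Critical value: ±1.645. Since |-0.083| ≤ 1.645, Fail to reject H₀.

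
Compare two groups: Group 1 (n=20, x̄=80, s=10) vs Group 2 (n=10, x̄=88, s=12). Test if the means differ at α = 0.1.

Pooled sp = 10.68. t = -1.933, df = 28. Critical t = ±1.701. Reject H₀.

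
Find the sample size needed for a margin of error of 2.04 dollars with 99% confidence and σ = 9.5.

n = (z*σ/E)² = (2.576×9.5/2.04)² = 143.9 → n = 144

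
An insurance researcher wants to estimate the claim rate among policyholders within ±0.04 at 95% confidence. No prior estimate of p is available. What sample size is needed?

Conservative approach: use p = 0.5 (maximizes p(1-p) = 0.25). n = z²(0.25)/E² = 1.96²×0.25/0.04² = 600.2 → n = 601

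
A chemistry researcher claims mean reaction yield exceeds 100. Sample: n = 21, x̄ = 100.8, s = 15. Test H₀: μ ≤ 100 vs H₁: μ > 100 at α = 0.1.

t = (100.8 - 100)/(15/√21) = 0.244, df = 20. Critical t = 1.325. Fail to reject H₀.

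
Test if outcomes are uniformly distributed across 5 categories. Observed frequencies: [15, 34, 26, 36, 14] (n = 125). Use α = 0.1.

Expected = 25 each. χ² = Σ(O-E)²/E = 16.96. df = 4, critical value = 7.779. Reject H₀.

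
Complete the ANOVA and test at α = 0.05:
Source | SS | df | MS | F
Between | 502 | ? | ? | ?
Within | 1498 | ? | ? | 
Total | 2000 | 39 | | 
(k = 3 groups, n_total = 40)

df_between = 2, df_within = 37. MS_between = 251.0, MS_within = 40.49. F = 6.2, F_crit ≈ 3.252. Reject H₀.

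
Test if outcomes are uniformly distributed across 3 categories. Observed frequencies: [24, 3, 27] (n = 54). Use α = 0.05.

Expected = 18 each. χ² = Σ(O-E)²/E = 19.0. df = 2, critical value = 5.991. Reject H₀.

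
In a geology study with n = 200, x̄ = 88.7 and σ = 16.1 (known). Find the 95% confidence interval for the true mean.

CI = x̄ ± z*(σ/√n) = 88.7 ± 1.96(16.1/√200) = 88.7 ± 2.23 = (86.47, 90.93)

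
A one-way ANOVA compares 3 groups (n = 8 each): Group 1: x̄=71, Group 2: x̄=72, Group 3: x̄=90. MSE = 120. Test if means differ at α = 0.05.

Grand mean = 77.67. SS_between = 1829.33, MS_between = 914.67. F = 7.622, F_crit ≈ 3.467. Reject H₀.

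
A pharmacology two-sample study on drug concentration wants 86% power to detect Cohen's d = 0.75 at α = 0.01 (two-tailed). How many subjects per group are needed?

z_{α/2} = 2.576, z_β = Φ⁻¹(0.86) = 1.08. For medium effect (d = 0.75): n per group = 2(z_{α/2} + z_β)²/d² = 2(2.576 + 1.08)²/0.75² = 47.5 → 48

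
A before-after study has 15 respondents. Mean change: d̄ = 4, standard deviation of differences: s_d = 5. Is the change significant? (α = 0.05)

t = d̄/(s_d/√n) = 4/(5/√15) = 3.098. df = 14, critical t = ±2.145. Reject H₀.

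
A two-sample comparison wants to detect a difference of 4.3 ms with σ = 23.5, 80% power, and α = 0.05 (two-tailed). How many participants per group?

n per group = 2(z_α/2 + z_β)²σ²/d² = 2×(1.96 + 0.84)²×23.5²/4.3² = 468.3 → n = 469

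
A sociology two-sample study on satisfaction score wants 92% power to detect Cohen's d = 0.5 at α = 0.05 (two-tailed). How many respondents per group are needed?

z_{α/2} = 1.96, z_β = Φ⁻¹(0.92) = 1.405. For medium effect (d = 0.5): n per group = 2(z_{α/2} + z_β)²/d² = 2(1.96 + 1.405)²/0.5² = 90.6 → 91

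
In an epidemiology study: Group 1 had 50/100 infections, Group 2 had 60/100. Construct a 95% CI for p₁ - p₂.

p̂₁ = 0.5, p̂₂ = 0.6. Difference = -0.1. CI = (-0.237, 0.037)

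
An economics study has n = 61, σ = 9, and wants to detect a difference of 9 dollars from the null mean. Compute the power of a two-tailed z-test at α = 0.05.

SE = σ/√n = 9/√61 = 1.152. Non-centrality λ = d/SE = 9/1.152 = 7.81. Power ≈ Φ(λ - z_{α/2}) = Φ(7.81 - 1.96) = Φ(5.85) = 1.0.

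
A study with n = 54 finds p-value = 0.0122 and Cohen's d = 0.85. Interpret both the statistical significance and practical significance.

Statistically significant (p = 0.0122 < 0.05). Cohen's d = 0.85 indicates a large effect size. Both statistical and practical significance should be considered.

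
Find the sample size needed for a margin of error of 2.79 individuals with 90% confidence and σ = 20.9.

n = (z*σ/E)² = (1.645×20.9/2.79)² = 151.9 → n = 152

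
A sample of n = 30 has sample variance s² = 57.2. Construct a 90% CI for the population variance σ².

df = 29. χ²_{0.05} = 42.557, χ²_{0.95} = 17.708. CI for σ² = ((n-1)s²/χ²_{α/2}, (n-1)s²/χ²_{1-α/2}) = (29·57.2/42.557, 29·57.2/17.708) = (38.98, 93.68)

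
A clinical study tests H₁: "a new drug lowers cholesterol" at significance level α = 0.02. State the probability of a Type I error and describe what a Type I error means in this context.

P(Type I error) = α = 0.02. A Type I error is rejecting H₀ when H₀ is actually true (false positive) — here, concluding that a new drug lowers cholesterol when in fact this is not the case. Consequence: approving an ineffective drug — patients take a useless medication and may skip effective alternatives.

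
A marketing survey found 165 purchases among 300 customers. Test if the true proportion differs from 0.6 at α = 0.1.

p̂ = 0.55, p₀ = 0.6. z = (p̂ - p₀)/√(p₀(1-p₀)/n) = -1.768. Critical: ±1.645. Reject H₀.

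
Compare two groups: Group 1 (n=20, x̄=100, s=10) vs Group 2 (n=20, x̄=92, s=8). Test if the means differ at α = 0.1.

Pooled sp = 9.06. t = 2.794, df = 38. Critical t = ±1.686. Reject H₀.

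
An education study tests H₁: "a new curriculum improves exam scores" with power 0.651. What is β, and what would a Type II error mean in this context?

β = 1 - power = 1 - 0.651 = 0.349. A Type II error is failing to reject H₀ when H₀ is false (false negative) — here, failing to conclude that a new curriculum improves exam scores when in fact it is true. Consequence: keeping the old curriculum when the new one would have helped students.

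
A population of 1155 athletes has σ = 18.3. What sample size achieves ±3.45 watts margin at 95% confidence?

Without FPC: n₀ = (1.96×18.3/3.45)² = 108.088. With FPC: n = n₀N/(n₀+N-1) = 98.9 → n = 99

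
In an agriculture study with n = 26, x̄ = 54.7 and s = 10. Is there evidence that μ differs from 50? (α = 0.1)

t = (x̄ - μ₀)/(s/√n) = (54.7 - 50)/(10/√26) = 2.397. df = 25, critical t = ±1.708. Reject H₀.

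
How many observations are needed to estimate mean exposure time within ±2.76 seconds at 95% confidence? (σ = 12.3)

n = (z*σ/E)² = (1.96×12.3/2.76)² = 76.3 → n = 77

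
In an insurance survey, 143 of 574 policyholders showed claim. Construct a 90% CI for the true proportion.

p̂ = 0.249. CI = p̂ ± z*√(p̂(1-p̂)/n) = (0.219, 0.279)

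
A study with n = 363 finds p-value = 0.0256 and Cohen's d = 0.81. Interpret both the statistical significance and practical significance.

Statistically significant (p = 0.0256 < 0.05). Cohen's d = 0.81 indicates a large effect size. Both statistical and practical significance should be considered.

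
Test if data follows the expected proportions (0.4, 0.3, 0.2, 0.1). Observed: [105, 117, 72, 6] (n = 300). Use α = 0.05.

Expected: [120.0, 90.0, 60.0, 30.0]. χ² = 31.575. df = 3, critical = 7.815. Reject H₀.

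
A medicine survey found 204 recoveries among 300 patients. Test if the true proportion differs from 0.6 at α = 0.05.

p̂ = 0.68, p₀ = 0.6. z = (p̂ - p₀)/√(p₀(1-p₀)/n) = 2.828. Critical: ±1.96. Reject H₀.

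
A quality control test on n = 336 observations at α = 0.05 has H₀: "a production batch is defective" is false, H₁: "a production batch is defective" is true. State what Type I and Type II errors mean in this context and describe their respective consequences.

Type I (false positive): concluding that a production batch is defective when it is not — scrapping a good batch — wasted material and cost for no reason. Type II (false negative): failing to conclude that a production batch is defective when it is — shipping a defective batch — faulty products reach customers. Which is costlier depends on domain priorities and is a judgement call rather than a statistical fact.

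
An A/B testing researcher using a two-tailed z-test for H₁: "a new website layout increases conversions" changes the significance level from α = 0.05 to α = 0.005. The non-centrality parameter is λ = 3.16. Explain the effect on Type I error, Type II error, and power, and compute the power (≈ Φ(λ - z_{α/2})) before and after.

Decreasing α from 0.05 to 0.005:
• Type I error rate decreases (α is the Type I rate by definition).
• Critical value moves from z_{α/2} = 1.96 to 2.807, so power = Φ(λ - z_{α/2}) goes from Φ(3.16 - 1.96) = 0.885 to Φ(3.16 - 2.807) = 0.638.
• Type II error rate β = 1 - power therefore increases (0.115 → 0.362).
Appropriate when false positives are costly — here, rolling out a layout that doesn't actually help — wasted engineering effort.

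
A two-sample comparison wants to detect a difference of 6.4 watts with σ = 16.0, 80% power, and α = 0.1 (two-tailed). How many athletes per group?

n per group = 2(z_α/2 + z_β)²σ²/d² = 2×(1.645 + 0.84)²×16.0²/6.4² = 77.2 → n = 78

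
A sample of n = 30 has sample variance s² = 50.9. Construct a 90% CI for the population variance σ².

df = 29. χ²_{0.05} = 42.557, χ²_{0.95} = 17.708. CI for σ² = ((n-1)s²/χ²_{α/2}, (n-1)s²/χ²_{1-α/2}) = (29·50.9/42.557, 29·50.9/17.708) = (34.69, 83.36)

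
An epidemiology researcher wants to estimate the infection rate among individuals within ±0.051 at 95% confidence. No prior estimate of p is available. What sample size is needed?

Conservative approach: use p = 0.5 (maximizes p(1-p) = 0.25). n = z²(0.25)/E² = 1.96²×0.25/0.051² = 369.2 → n = 370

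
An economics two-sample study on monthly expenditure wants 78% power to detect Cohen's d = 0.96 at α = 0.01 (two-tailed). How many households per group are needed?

z_{α/2} = 2.576, z_β = Φ⁻¹(0.78) = 0.772. For large effect (d = 0.96): n per group = 2(z_{α/2} + z_β)²/d² = 2(2.576 + 0.772)²/0.96² = 24.3 → 25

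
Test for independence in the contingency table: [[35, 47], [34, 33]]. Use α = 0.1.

χ² = 0.964. df = 1, critical = 2.706. Fail to reject H₀. No evidence of dependence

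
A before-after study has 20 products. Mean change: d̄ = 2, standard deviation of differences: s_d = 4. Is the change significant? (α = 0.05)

t = d̄/(s_d/√n) = 2/(4/√20) = 2.236. df = 19, critical t = ±2.093. Reject H₀.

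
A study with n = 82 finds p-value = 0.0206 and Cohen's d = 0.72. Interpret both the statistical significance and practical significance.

Statistically significant (p = 0.0206 < 0.05). Cohen's d = 0.72 indicates a medium effect size. Both statistical and practical significance should be considered.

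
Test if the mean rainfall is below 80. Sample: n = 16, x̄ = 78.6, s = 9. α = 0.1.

t = (78.6 - 80)/(9/√16) = -0.622, df = 15. Critical t = -1.341. Fail to reject H₀.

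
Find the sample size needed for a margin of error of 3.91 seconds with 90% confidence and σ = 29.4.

n = (z*σ/E)² = (1.645×29.4/3.91)² = 153.0 → n = 153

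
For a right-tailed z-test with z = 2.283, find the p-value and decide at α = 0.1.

p = P(Z > 2.283) = 1 - Φ(2.283) ≈ 0.0112. Since p < 0.1, reject H₀ (significant) at α = 0.1.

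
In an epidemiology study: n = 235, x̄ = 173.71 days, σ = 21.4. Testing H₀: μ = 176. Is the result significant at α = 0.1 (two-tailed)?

z = (173.71 - 176)/(21.4/√235) = -1.64. Since |z| ≤ 1.645, not significant at α = 0.1.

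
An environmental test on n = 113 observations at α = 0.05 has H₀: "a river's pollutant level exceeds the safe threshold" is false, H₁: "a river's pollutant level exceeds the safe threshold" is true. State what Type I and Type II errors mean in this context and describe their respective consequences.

Type I (false positive): concluding that a river's pollutant level exceeds the safe threshold when it is not — shutting down a compliant factory unnecessarily. Type II (false negative): failing to conclude that a river's pollutant level exceeds the safe threshold when it is — allowing unsafe pollution to continue. Which is costlier depends on domain priorities and is a judgement call rather than a statistical fact.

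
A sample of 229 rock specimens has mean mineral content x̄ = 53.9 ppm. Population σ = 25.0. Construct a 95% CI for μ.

CI = x̄ ± z*(σ/√n) = 53.9 ± 1.96(25.0/√229) = 53.9 ± 3.24 = (50.66, 57.14)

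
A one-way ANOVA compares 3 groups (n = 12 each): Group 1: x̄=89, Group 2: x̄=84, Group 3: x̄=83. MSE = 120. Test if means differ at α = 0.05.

Grand mean = 85.33. SS_between = 248.0, MS_between = 124.0. F = 1.033, F_crit ≈ 3.285. Fail to reject H₀.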